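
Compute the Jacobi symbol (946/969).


Compute (946/969) via quadratic reciprocity:
  pull out 2: (2/969) = +1  (since 969 mod 8 = 1)
  reciprocity: (473/969) -> +(969/473)
  reduce: (23/473)
  reciprocity: (23/473) -> +(473/23)
  reduce: (13/23)
  reciprocity: (13/23) -> +(23/13)
  reduce: (10/13)
  pull out 2: (2/13) = -1  (since 13 mod 8 = 5)
  reciprocity: (5/13) -> +(13/5)
  reduce: (3/5)
  reciprocity: (3/5) -> +(5/3)
  reduce: (2/3)
  pull out 2: (2/3) = -1  (since 3 mod 8 = 3)
  (1/3) = 1
Product of signs = 1

1


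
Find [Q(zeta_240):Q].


The degree equals Euler's totient phi(240).
240 = 2^4 * 3 * 5
phi(240) = 64

64


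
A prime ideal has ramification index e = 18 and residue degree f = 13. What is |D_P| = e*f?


|D_P| = e * f
= 18 * 13
= 234

234


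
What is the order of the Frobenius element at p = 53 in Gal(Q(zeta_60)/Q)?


The Frobenius at p in Gal(Q(zeta_n)/Q) = (Z/nZ)* is the class of p, so its order is ord_60(53), the smallest k >= 1 with 53^k = 1 mod 60.
n = 60 = 2^2 * 3 * 5, phi(60) = 16; the order divides phi(n).
Divisors of 16: 1, 2, 4, 8, 16
Repeated squaring mod 60: 53^1 = 53, 53^2 = 49, 53^4 = 1, 53^8 = 1, 53^16 = 1
Test divisors in increasing order:
  k=1: 53^1 = 53 mod 60
  k=2: 53^2 = 49 mod 60
  k=4: 53^4 = 1 mod 60  <- first divisor giving 1
Order = 4

4


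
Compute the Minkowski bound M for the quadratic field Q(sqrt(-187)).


d = -187, d mod 4 = 1, so disc(K) = d = -187; |disc(K)| = 187
Imaginary quadratic field, so n = 2, s = r2 = 1, r1 = 0
M = (n!/n^n) * (4/pi)^s * sqrt(|disc(K)|) = (2!/2^2) * (4/pi)^1 * sqrt(187)
= 0.5 * 1.273240 * 13.674794
= 8.7056

8.7056


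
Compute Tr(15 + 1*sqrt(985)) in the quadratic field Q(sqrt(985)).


Tr(a + b*sqrt(d)) = (a + b*sqrt(d)) + (a - b*sqrt(d)) = 2a
= 2 * (15)
= 30

30


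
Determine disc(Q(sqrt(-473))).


For K = Q(sqrt(d)) with d squarefree: disc(K) = d if d = 1 mod 4, and disc(K) = 4d if d = 2 or 3 mod 4.
Here d = -473, and d mod 4 = 3.
d = 3 mod 4, not 1 (O_K = Z[sqrt(d)]), so disc(K) = 4d = 4 * (-473) = -1892

-1892


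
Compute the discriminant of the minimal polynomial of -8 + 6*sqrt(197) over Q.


The element -8 + 6*sqrt(197) has minimal polynomial:
x^2 + 16*x - 7028
Discriminant = (16)^2 - 4*(-7028)
= 256 + 28112
= 28368

28368


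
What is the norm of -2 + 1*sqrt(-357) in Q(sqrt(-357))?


N(a + b*sqrt(d)) = a^2 - d*b^2
= (-2)^2 - (-357)*(1)^2
= 4 + 357
= 361

361


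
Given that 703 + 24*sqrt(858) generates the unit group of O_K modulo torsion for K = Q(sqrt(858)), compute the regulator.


epsilon = 703 + 24*sqrt(858)
= 1405.9993
R = ln(1405.9993)
= 7.2485

7.2485


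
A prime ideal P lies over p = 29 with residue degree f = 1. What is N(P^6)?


N(P^a) = p^(a*f)
= 29^(6*1)
= 29^6
= 594823321

594823321


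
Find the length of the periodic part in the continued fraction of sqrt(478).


Run the CF algorithm for sqrt(478).
a_0 = floor(sqrt(478)) = 21; set m_0=0, q_0=1.
Recurrence: m' = q*a - m,  q' = (d - m'^2)/q,  a' = floor((a_0 + m')/q').
  step 1: m=21, q=37, a=1
  step 2: m=16, q=6, a=6
  step 3: m=20, q=13, a=3
  step 4: m=19, q=9, a=4
  step 5: m=17, q=21, a=1
  step 6: m=4, q=22, a=1
  step 7: m=18, q=7, a=5
  step 8: m=17, q=27, a=1
  step 9: m=10, q=14, a=2
  step 10: m=18, q=11, a=3
  step 11: m=15, q=23, a=1
  step 12: m=8, q=18, a=1
  step 13: m=10, q=21, a=1
  step 14: m=11, q=17, a=1
  step 15: m=6, q=26, a=1
  step 16: m=20, q=3, a=13
  step 17: m=19, q=39, a=1
  step 18: m=20, q=2, a=20
  step 19: m=20, q=39, a=1
  step 20: m=19, q=3, a=13
  step 21: m=20, q=26, a=1
  step 22: m=6, q=17, a=1
  step 23: m=11, q=21, a=1
  step 24: m=10, q=18, a=1
  step 25: m=8, q=23, a=1
  step 26: m=15, q=11, a=3
  step 27: m=18, q=14, a=2
  step 28: m=10, q=27, a=1
  step 29: m=17, q=7, a=5
  step 30: m=18, q=22, a=1
  step 31: m=4, q=21, a=1
  step 32: m=17, q=9, a=4
  step 33: m=19, q=13, a=3
  step 34: m=20, q=6, a=6
  step 35: m=16, q=37, a=1
  step 36: m=21, q=1, a=42
a_36 = 2*a_0 = 42, so the period closes here.
sqrt(478) = [21; 1, 6, 3, 4, 1, 1, 5, 1, 2, 3, 1, 1, 1, 1, 1, 13, 1, 20, 1, 13, 1, 1, 1, 1, 1, 3, 2, 1, 5, 1, 1, 4, 3, 6, 1, 42]
Period length = 36

36


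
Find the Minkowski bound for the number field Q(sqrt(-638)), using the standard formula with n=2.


d = -638, d mod 4 = 2, so disc(K) = 4d = -2552; |disc(K)| = 2552
Imaginary quadratic field, so n = 2, s = r2 = 1, r1 = 0
M = (n!/n^n) * (4/pi)^s * sqrt(|disc(K)|) = (2!/2^2) * (4/pi)^1 * sqrt(2552)
= 0.5 * 1.273240 * 50.517324
= 32.1603

32.1603


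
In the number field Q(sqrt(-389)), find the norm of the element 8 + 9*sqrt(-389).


N(a + b*sqrt(d)) = a^2 - d*b^2
= (8)^2 - (-389)*(9)^2
= 64 + 31509
= 31573

31573


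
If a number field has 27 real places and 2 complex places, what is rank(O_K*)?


By Dirichlet's unit theorem:
rank = r1 + r2 - 1
= 27 + 2 - 1
= 28

28


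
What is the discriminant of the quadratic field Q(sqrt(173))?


For K = Q(sqrt(d)) with d squarefree: disc(K) = d if d = 1 mod 4, and disc(K) = 4d if d = 2 or 3 mod 4.
Here d = 173, and d mod 4 = 1.
d = 1 mod 4 (O_K = Z[(1+sqrt(d))/2]), so disc(K) = d = 173

173


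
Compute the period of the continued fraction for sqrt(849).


Run the CF algorithm for sqrt(849).
a_0 = floor(sqrt(849)) = 29; set m_0=0, q_0=1.
Recurrence: m' = q*a - m,  q' = (d - m'^2)/q,  a' = floor((a_0 + m')/q').
  step 1: m=29, q=8, a=7
  step 2: m=27, q=15, a=3
  step 3: m=18, q=35, a=1
  step 4: m=17, q=16, a=2
  step 5: m=15, q=39, a=1
  step 6: m=24, q=7, a=7
  step 7: m=25, q=32, a=1
  step 8: m=7, q=25, a=1
  step 9: m=18, q=21, a=2
  step 10: m=24, q=13, a=4
  step 11: m=28, q=5, a=11
  step 12: m=27, q=24, a=2
  step 13: m=21, q=17, a=2
  step 14: m=13, q=40, a=1
  step 15: m=27, q=3, a=18
  step 16: m=27, q=40, a=1
  step 17: m=13, q=17, a=2
  step 18: m=21, q=24, a=2
  step 19: m=27, q=5, a=11
  step 20: m=28, q=13, a=4
  step 21: m=24, q=21, a=2
  step 22: m=18, q=25, a=1
  step 23: m=7, q=32, a=1
  step 24: m=25, q=7, a=7
  step 25: m=24, q=39, a=1
  step 26: m=15, q=16, a=2
  step 27: m=17, q=35, a=1
  step 28: m=18, q=15, a=3
  step 29: m=27, q=8, a=7
  step 30: m=29, q=1, a=58
a_30 = 2*a_0 = 58, so the period closes here.
sqrt(849) = [29; 7, 3, 1, 2, 1, 7, 1, 1, 2, 4, 11, 2, 2, 1, 18, 1, 2, 2, 11, 4, 2, 1, 1, 7, 1, 2, 1, 3, 7, 58]
Period length = 30

30


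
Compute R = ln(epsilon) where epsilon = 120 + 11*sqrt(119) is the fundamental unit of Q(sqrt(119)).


epsilon = 120 + 11*sqrt(119)
= 239.9958
R = ln(239.9958)
= 5.4806

5.4806


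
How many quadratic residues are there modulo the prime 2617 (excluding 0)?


For prime p, the number of non-zero quadratic residues is (p-1)/2.
= (2617-1)/2
= 1308

1308


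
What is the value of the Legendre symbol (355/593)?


p = 593 is prime, so compute (355/593) with the reciprocity algorithm (Jacobi-symbol steps: pull out 2s via (2/n), flip via reciprocity, reduce):
  reciprocity: (355/593) -> +(593/355)
  reduce: (238/355)
  pull out 2: (2/355) = -1  (since 355 mod 8 = 3)
  reciprocity: (119/355) -> -(355/119)
  reduce: (117/119)
  reciprocity: (117/119) -> +(119/117)
  reduce: (2/117)
  pull out 2: (2/117) = -1  (since 117 mod 8 = 5)
  (1/117) = 1
Product of signs = -1
(355/593) = -1

-1


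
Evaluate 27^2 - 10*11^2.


x^2 - d*y^2
= 27^2 - 10*11^2
= 729 - 1210
= -481

-481


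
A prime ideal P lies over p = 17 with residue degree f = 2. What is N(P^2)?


N(P^a) = p^(a*f)
= 17^(2*2)
= 17^4
= 83521

83521


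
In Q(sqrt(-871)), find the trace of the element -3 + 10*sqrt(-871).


Tr(a + b*sqrt(d)) = (a + b*sqrt(d)) + (a - b*sqrt(d)) = 2a
= 2 * (-3)
= -6

-6


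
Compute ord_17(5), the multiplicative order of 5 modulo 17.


We want ord_17(5), the smallest k >= 1 with 5^k = 1 mod 17.
n = 17 = 17, phi(17) = 16; the order divides phi(n).
Divisors of 16: 1, 2, 4, 8, 16
Repeated squaring mod 17: 5^1 = 5, 5^2 = 8, 5^4 = 13, 5^8 = 16, 5^16 = 1
Test divisors in increasing order:
  k=1: 5^1 = 5 mod 17
  k=2: 5^2 = 8 mod 17
  k=4: 5^4 = 13 mod 17
  k=8: 5^8 = 16 mod 17
  k=16: 5^16 = 1 mod 17  <- first divisor giving 1
Order = 16

16


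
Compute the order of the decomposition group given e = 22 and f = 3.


|D_P| = e * f
= 22 * 3
= 66

66


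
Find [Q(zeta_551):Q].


The degree equals Euler's totient phi(551).
551 = 19 * 29
phi(551) = 504

504


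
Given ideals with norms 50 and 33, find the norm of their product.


N(IJ) = N(I) * N(J)
= 50 * 33
= 1650

1650


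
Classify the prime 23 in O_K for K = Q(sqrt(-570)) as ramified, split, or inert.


K = Q(sqrt(-570)). Since d mod 4 = 2, disc(K) = -2280.
Check p | disc: -2280 mod 23 = 20.
p does not divide disc. Compute Legendre symbol (d/p):
5^((23-1)/2) mod 23 = -1
(d/p) = -1, so p is inert: (p) stays prime with e=1, f=2, g=1.
Therefore p is inert.

inert


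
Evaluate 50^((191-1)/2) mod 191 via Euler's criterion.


p = 191 is prime and the exponent is (p-1)/2 = 95, so by Euler's criterion 50^95 = (50/191) = +1 or -1 mod 191.
Compute by square-and-multiply:
  95 = 64 + 16 + 8 + 4 + 2 + 1 (binary 1011111)
  Repeated squaring mod 191: 50^1 = 50, 50^2 = 17, 50^4 = 98, 50^8 = 54, 50^16 = 51, 50^32 = 118, 50^64 = 172
  50^95 = 50^64 * 50^16 * 50^8 * 50^4 * 50^2 * 50^1 = 172 * 51 * 54 * 98 * 17 * 50 mod 191
    172 * 51 = 8772 = 177 mod 191
    177 * 54 = 9558 = 8 mod 191
    8 * 98 = 784 = 20 mod 191
    20 * 17 = 340 = 149 mod 191
    149 * 50 = 7450 = 1 mod 191
  50^95 = 1 mod 191
Result 1: 50 is a quadratic residue mod 191.
50^95 mod 191 = 1

1


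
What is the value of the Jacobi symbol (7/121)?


Compute (7/121) via quadratic reciprocity:
  reciprocity: (7/121) -> +(121/7)
  reduce: (2/7)
  pull out 2: (2/7) = +1  (since 7 mod 8 = 7)
  (1/7) = 1
Product of signs = 1

1


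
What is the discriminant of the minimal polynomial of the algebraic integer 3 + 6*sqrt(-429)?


The element 3 + 6*sqrt(-429) has minimal polynomial:
x^2 - 6*x + 15453
Discriminant = (-6)^2 - 4*(15453)
= 36 - 61812
= -61776

-61776


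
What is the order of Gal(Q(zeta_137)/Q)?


|Gal(Q(zeta_137)/Q)| = phi(137)
= 136

136


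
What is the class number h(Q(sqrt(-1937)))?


K = Q(sqrt(-1937)). d mod 4 = 3, so D = disc(K) = 4d = -7748
h(K) equals the number of primitive reduced positive-definite forms (a, b, c) = a*x^2 + b*x*y + c*y^2 with b^2 - 4ac = D,
where reduced means |b| <= a <= c, with b >= 0 whenever |b| = a or a = c, and primitive means gcd(a, b, c) = 1.
Reduced forces 3a^2 <= |D| = 7748, so 1 <= a <= 50; b must have the parity of D, and c = (b^2 - D)/(4a) must be an integer >= a.
Enumerate a = 1..50, b in [-a, a]:
  a=1: (1, 0, 1937)  [1]
  a=2: (2, 2, 969)  [1]
  a=3: (3, -2, 646), (3, 2, 646)  [2]
  a=4..5: none
  a=6: (6, -2, 323), (6, 2, 323)  [2]
  a=7: (7, -6, 278), (7, 6, 278)  [2]
  a=8: none
  a=9: (9, -8, 217), (9, 8, 217)  [2]
  a=10..12: none
  a=13: (13, 0, 149)  [1]
  a=14: (14, -6, 139), (14, 6, 139)  [2]
  a=15..16: none
  a=17: (17, -2, 114), (17, 2, 114)  [2]
  a=18: (18, -10, 109), (18, 10, 109)  [2]
  a=19: (19, -2, 102), (19, 2, 102)  [2]
  a=20: none
  a=21: (21, -20, 97), (21, -8, 93), (21, 8, 93), (21, 20, 97)  [4]
  a=22: none
  a=23: (23, -16, 87), (23, 16, 87)  [2]
  a=24..25: none
  a=26: (26, 26, 81)  [1]
  a=27: (27, -26, 78), (27, 26, 78)  [2]
  a=28: none
  a=29: (29, -16, 69), (29, 16, 69)  [2]
  a=30: none
  a=31: (31, -8, 63), (31, 8, 63)  [2]
  a=32..33: none
  a=34: (34, -2, 57), (34, 2, 57)  [2]
  a=35..37: none
  a=38: (38, -2, 51), (38, 2, 51)  [2]
  a=39: (39, -26, 54), (39, 26, 54)  [2]
  a=40: none
  a=41: (41, -40, 57), (41, 40, 57)  [2]
  a=42: (42, -34, 53), (42, -22, 49), (42, 22, 49), (42, 34, 53)  [4]
  a=43: (43, -32, 51), (43, 32, 51)  [2]
  a=44..45: none
  a=46: (46, -30, 47), (46, 30, 47)  [2]
  a=47..50: none
Total reduced forms: 1 + 1 + 2 + 2 + 2 + 2 + 1 + 2 + 2 + 2 + 2 + 4 + 2 + 1 + 2 + 2 + 2 + 2 + 2 + 2 + 2 + 4 + 2 + 2 = 48
h = 48

48


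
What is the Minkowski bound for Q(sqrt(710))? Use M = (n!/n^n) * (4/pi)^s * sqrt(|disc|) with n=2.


d = 710, d mod 4 = 2, so disc(K) = 4d = 2840; |disc(K)| = 2840
Real quadratic field, so n = 2, s = r2 = 0, r1 = 2
M = (n!/n^n) * (4/pi)^s * sqrt(|disc(K)|) = (2!/2^2) * (4/pi)^0 * sqrt(2840)
= 0.5 * 1.000000 * 53.291650
= 26.6458

26.6458


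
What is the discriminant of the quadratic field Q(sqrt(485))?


For K = Q(sqrt(d)) with d squarefree: disc(K) = d if d = 1 mod 4, and disc(K) = 4d if d = 2 or 3 mod 4.
Here d = 485, and d mod 4 = 1.
d = 1 mod 4 (O_K = Z[(1+sqrt(d))/2]), so disc(K) = d = 485

485


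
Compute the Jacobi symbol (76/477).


Compute (76/477) via quadratic reciprocity:
  pull out 2: (2/477) = -1  (since 477 mod 8 = 5)
  pull out 2: (2/477) = -1  (since 477 mod 8 = 5)
  reciprocity: (19/477) -> +(477/19)
  reduce: (2/19)
  pull out 2: (2/19) = -1  (since 19 mod 8 = 3)
  (1/19) = 1
Product of signs = -1

-1


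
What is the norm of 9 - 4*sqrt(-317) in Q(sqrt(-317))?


N(a + b*sqrt(d)) = a^2 - d*b^2
= (9)^2 - (-317)*(-4)^2
= 81 + 5072
= 5153

5153


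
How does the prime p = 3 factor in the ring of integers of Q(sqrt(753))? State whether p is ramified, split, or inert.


K = Q(sqrt(753)). Since d mod 4 = 1, disc(K) = 753.
Check p | disc: 753 mod 3 = 0.
p divides disc, so p ramifies: (p) = P^2 with e=2, f=1, g=1.
Therefore p is ramified.

ramified


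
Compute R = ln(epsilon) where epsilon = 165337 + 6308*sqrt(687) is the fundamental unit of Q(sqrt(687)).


epsilon = 165337 + 6308*sqrt(687)
= 330674.0000
R = ln(330674.0000)
= 12.7089

12.7089


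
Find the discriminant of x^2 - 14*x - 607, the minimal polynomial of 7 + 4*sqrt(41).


The element 7 + 4*sqrt(41) has minimal polynomial:
x^2 - 14*x - 607
Discriminant = (-14)^2 - 4*(-607)
= 196 + 2428
= 2624

2624


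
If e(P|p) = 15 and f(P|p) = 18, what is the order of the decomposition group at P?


|D_P| = e * f
= 15 * 18
= 270

270


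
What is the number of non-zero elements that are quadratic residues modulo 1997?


For prime p, the number of non-zero quadratic residues is (p-1)/2.
= (1997-1)/2
= 998

998


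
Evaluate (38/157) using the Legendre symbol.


p = 157 is prime, so compute (38/157) with the reciprocity algorithm (Jacobi-symbol steps: pull out 2s via (2/n), flip via reciprocity, reduce):
  pull out 2: (2/157) = -1  (since 157 mod 8 = 5)
  reciprocity: (19/157) -> +(157/19)
  reduce: (5/19)
  reciprocity: (5/19) -> +(19/5)
  reduce: (4/5)
  pull out 2: (2/5) = -1  (since 5 mod 8 = 5)
  pull out 2: (2/5) = -1  (since 5 mod 8 = 5)
  (1/5) = 1
Product of signs = -1
(38/157) = -1

-1


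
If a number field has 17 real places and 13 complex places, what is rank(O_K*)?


By Dirichlet's unit theorem:
rank = r1 + r2 - 1
= 17 + 13 - 1
= 29

29


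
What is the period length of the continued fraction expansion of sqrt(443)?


Run the CF algorithm for sqrt(443).
a_0 = floor(sqrt(443)) = 21; set m_0=0, q_0=1.
Recurrence: m' = q*a - m,  q' = (d - m'^2)/q,  a' = floor((a_0 + m')/q').
  step 1: m=21, q=2, a=21
  step 2: m=21, q=1, a=42
a_2 = 2*a_0 = 42, so the period closes here.
sqrt(443) = [21; 21, 42]
Period length = 2

2


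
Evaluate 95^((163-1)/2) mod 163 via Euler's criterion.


p = 163 is prime and the exponent is (p-1)/2 = 81, so by Euler's criterion 95^81 = (95/163) = +1 or -1 mod 163.
Compute by square-and-multiply:
  81 = 64 + 16 + 1 (binary 1010001)
  Repeated squaring mod 163: 95^1 = 95, 95^2 = 60, 95^4 = 14, 95^8 = 33, 95^16 = 111, 95^32 = 96, 95^64 = 88
  95^81 = 95^64 * 95^16 * 95^1 = 88 * 111 * 95 mod 163
    88 * 111 = 9768 = 151 mod 163
    151 * 95 = 14345 = 1 mod 163
  95^81 = 1 mod 163
Result 1: 95 is a quadratic residue mod 163.
95^81 mod 163 = 1

1


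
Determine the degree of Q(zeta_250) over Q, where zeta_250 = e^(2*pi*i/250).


The degree equals Euler's totient phi(250).
250 = 2 * 5^3
phi(250) = 100

100


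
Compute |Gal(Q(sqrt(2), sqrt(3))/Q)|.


The 2 square roots of distinct primes are multiplicatively independent over Q,
so [K:Q] = 2^2 and Gal(K/Q) is isomorphic to (Z/2Z)^2.
|Gal| = 2^2 = 4

4


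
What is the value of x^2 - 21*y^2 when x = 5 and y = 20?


x^2 - d*y^2
= 5^2 - 21*20^2
= 25 - 8400
= -8375

-8375


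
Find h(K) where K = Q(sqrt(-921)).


K = Q(sqrt(-921)). d mod 4 = 3, so D = disc(K) = 4d = -3684
h(K) equals the number of primitive reduced positive-definite forms (a, b, c) = a*x^2 + b*x*y + c*y^2 with b^2 - 4ac = D,
where reduced means |b| <= a <= c, with b >= 0 whenever |b| = a or a = c, and primitive means gcd(a, b, c) = 1.
Reduced forces 3a^2 <= |D| = 3684, so 1 <= a <= 35; b must have the parity of D, and c = (b^2 - D)/(4a) must be an integer >= a.
Enumerate a = 1..35, b in [-a, a]:
  a=1: (1, 0, 921)  [1]
  a=2: (2, 2, 461)  [1]
  a=3: (3, 0, 307)  [1]
  a=4: none
  a=5: (5, -4, 185), (5, 4, 185)  [2]
  a=6: (6, 6, 155)  [1]
  a=7..9: none
  a=10: (10, -6, 93), (10, 6, 93)  [2]
  a=11: (11, -10, 86), (11, 10, 86)  [2]
  a=12..14: none
  a=15: (15, -6, 62), (15, 6, 62)  [2]
  a=16..21: none
  a=22: (22, -10, 43), (22, 10, 43)  [2]
  a=23..24: none
  a=25: (25, -4, 37), (25, 4, 37)  [2]
  a=26..28: none
  a=29: (29, -12, 33), (29, 12, 33)  [2]
  a=30: (30, -6, 31), (30, 6, 31)  [2]
  a=31..35: none
Total reduced forms: 1 + 1 + 1 + 2 + 1 + 2 + 2 + 2 + 2 + 2 + 2 + 2 = 20
h = 20

20


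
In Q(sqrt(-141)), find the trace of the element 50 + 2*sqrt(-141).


Tr(a + b*sqrt(d)) = (a + b*sqrt(d)) + (a - b*sqrt(d)) = 2a
= 2 * (50)
= 100

100


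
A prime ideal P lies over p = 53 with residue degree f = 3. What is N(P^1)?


N(P^a) = p^(a*f)
= 53^(1*3)
= 53^3
= 148877

148877


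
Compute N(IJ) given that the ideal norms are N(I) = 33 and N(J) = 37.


N(IJ) = N(I) * N(J)
= 33 * 37
= 1221

1221


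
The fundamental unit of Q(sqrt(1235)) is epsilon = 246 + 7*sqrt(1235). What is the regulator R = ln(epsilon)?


epsilon = 246 + 7*sqrt(1235)
= 491.9980
R = ln(491.9980)
= 6.1985

6.1985


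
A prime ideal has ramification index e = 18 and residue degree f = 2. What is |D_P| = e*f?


|D_P| = e * f
= 18 * 2
= 36

36


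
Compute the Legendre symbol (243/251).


p = 251 is prime, so compute (243/251) with the reciprocity algorithm (Jacobi-symbol steps: pull out 2s via (2/n), flip via reciprocity, reduce):
  reciprocity: (243/251) -> -(251/243)
  reduce: (8/243)
  pull out 2: (2/243) = -1  (since 243 mod 8 = 3)
  pull out 2: (2/243) = -1  (since 243 mod 8 = 3)
  pull out 2: (2/243) = -1  (since 243 mod 8 = 3)
  (1/243) = 1
Product of signs = 1
(243/251) = 1

1


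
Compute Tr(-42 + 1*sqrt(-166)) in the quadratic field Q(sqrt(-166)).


Tr(a + b*sqrt(d)) = (a + b*sqrt(d)) + (a - b*sqrt(d)) = 2a
= 2 * (-42)
= -84

-84


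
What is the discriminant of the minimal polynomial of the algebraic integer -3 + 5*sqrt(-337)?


The element -3 + 5*sqrt(-337) has minimal polynomial:
x^2 + 6*x + 8434
Discriminant = (6)^2 - 4*(8434)
= 36 - 33736
= -33700

-33700


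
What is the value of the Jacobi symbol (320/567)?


Compute (320/567) via quadratic reciprocity:
  pull out 2: (2/567) = +1  (since 567 mod 8 = 7)
  pull out 2: (2/567) = +1  (since 567 mod 8 = 7)
  pull out 2: (2/567) = +1  (since 567 mod 8 = 7)
  pull out 2: (2/567) = +1  (since 567 mod 8 = 7)
  pull out 2: (2/567) = +1  (since 567 mod 8 = 7)
  pull out 2: (2/567) = +1  (since 567 mod 8 = 7)
  reciprocity: (5/567) -> +(567/5)
  reduce: (2/5)
  pull out 2: (2/5) = -1  (since 5 mod 8 = 5)
  (1/5) = 1
Product of signs = -1

-1


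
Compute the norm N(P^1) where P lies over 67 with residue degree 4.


N(P^a) = p^(a*f)
= 67^(1*4)
= 67^4
= 20151121

20151121


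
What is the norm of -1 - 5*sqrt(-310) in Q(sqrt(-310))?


N(a + b*sqrt(d)) = a^2 - d*b^2
= (-1)^2 - (-310)*(-5)^2
= 1 + 7750
= 7751

7751


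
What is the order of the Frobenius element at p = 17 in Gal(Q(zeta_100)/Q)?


The Frobenius at p in Gal(Q(zeta_n)/Q) = (Z/nZ)* is the class of p, so its order is ord_100(17), the smallest k >= 1 with 17^k = 1 mod 100.
n = 100 = 2^2 * 5^2, phi(100) = 40; the order divides phi(n).
Divisors of 40: 1, 2, 4, 5, 8, 10, 20, 40
Repeated squaring mod 100: 17^1 = 17, 17^2 = 89, 17^4 = 21, 17^8 = 41, 17^16 = 81, 17^32 = 61
Test divisors in increasing order:
  k=1: 17^1 = 17 mod 100
  k=2: 17^2 = 89 mod 100
  k=4: 17^4 = 21 mod 100
  k=5: 17^5 = 21 * 17 = 57 mod 100
  k=8: 17^8 = 41 mod 100
  k=10: 17^10 = 41 * 89 = 49 mod 100
  k=20: 17^20 = 81 * 21 = 1 mod 100  <- first divisor giving 1
Order = 20

20


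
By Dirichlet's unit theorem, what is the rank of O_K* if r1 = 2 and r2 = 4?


By Dirichlet's unit theorem:
rank = r1 + r2 - 1
= 2 + 4 - 1
= 5

5


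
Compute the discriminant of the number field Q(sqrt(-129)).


For K = Q(sqrt(d)) with d squarefree: disc(K) = d if d = 1 mod 4, and disc(K) = 4d if d = 2 or 3 mod 4.
Here d = -129, and d mod 4 = 3.
d = 3 mod 4, not 1 (O_K = Z[sqrt(d)]), so disc(K) = 4d = 4 * (-129) = -516

-516


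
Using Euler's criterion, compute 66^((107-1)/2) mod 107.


p = 107 is prime and the exponent is (p-1)/2 = 53, so by Euler's criterion 66^53 = (66/107) = +1 or -1 mod 107.
Compute by square-and-multiply:
  53 = 32 + 16 + 4 + 1 (binary 110101)
  Repeated squaring mod 107: 66^1 = 66, 66^2 = 76, 66^4 = 105, 66^8 = 4, 66^16 = 16, 66^32 = 42
  66^53 = 66^32 * 66^16 * 66^4 * 66^1 = 42 * 16 * 105 * 66 mod 107
    42 * 16 = 672 = 30 mod 107
    30 * 105 = 3150 = 47 mod 107
    47 * 66 = 3102 = 106 mod 107
  66^53 = 106 mod 107
Result 106 = p - 1 = -1 mod 107: 66 is a quadratic non-residue mod 107. As a residue in [0, p-1] the value is 106.
66^53 mod 107 = 106

106


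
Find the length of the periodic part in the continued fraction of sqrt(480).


Run the CF algorithm for sqrt(480).
a_0 = floor(sqrt(480)) = 21; set m_0=0, q_0=1.
Recurrence: m' = q*a - m,  q' = (d - m'^2)/q,  a' = floor((a_0 + m')/q').
  step 1: m=21, q=39, a=1
  step 2: m=18, q=4, a=9
  step 3: m=18, q=39, a=1
  step 4: m=21, q=1, a=42
a_4 = 2*a_0 = 42, so the period closes here.
sqrt(480) = [21; 1, 9, 1, 42]
Period length = 4

4


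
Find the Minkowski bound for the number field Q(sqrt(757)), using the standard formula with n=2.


d = 757, d mod 4 = 1, so disc(K) = d = 757; |disc(K)| = 757
Real quadratic field, so n = 2, s = r2 = 0, r1 = 2
M = (n!/n^n) * (4/pi)^s * sqrt(|disc(K)|) = (2!/2^2) * (4/pi)^0 * sqrt(757)
= 0.5 * 1.000000 * 27.513633
= 13.7568

13.7568


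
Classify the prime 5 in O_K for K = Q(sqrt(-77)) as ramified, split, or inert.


K = Q(sqrt(-77)). Since d mod 4 = 3, disc(K) = -308.
Check p | disc: -308 mod 5 = 2.
p does not divide disc. Compute Legendre symbol (d/p):
3^((5-1)/2) mod 5 = -1
(d/p) = -1, so p is inert: (p) stays prime with e=1, f=2, g=1.
Therefore p is inert.

inert


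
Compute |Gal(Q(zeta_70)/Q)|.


|Gal(Q(zeta_70)/Q)| = phi(70)
= 24

24


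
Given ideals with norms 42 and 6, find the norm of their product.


N(IJ) = N(I) * N(J)
= 42 * 6
= 252

252


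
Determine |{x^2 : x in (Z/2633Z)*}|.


For prime p, the number of non-zero quadratic residues is (p-1)/2.
= (2633-1)/2
= 1316

1316


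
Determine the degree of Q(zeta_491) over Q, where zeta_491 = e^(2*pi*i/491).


The degree equals Euler's totient phi(491).
491 = 491
phi(491) = 490

490


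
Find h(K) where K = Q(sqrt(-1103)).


K = Q(sqrt(-1103)). d mod 4 = 1, so D = disc(K) = d = -1103
h(K) equals the number of primitive reduced positive-definite forms (a, b, c) = a*x^2 + b*x*y + c*y^2 with b^2 - 4ac = D,
where reduced means |b| <= a <= c, with b >= 0 whenever |b| = a or a = c, and primitive means gcd(a, b, c) = 1.
Reduced forces 3a^2 <= |D| = 1103, so 1 <= a <= 19; b must have the parity of D, and c = (b^2 - D)/(4a) must be an integer >= a.
Enumerate a = 1..19, b in [-a, a]:
  a=1: (1, 1, 276)  [1]
  a=2: (2, -1, 138), (2, 1, 138)  [2]
  a=3: (3, -1, 92), (3, 1, 92)  [2]
  a=4: (4, -1, 69), (4, 1, 69)  [2]
  a=5: none
  a=6: (6, -5, 47), (6, -1, 46), (6, 1, 46), (6, 5, 47)  [4]
  a=7: none
  a=8: (8, -7, 36), (8, 7, 36)  [2]
  a=9: (9, -7, 32), (9, 7, 32)  [2]
  a=10..11: none
  a=12: (12, -7, 24), (12, -1, 23), (12, 1, 23), (12, 7, 24)  [4]
  a=13..15: none
  a=16: (16, -7, 18), (16, 7, 18)  [2]
  a=17: (17, -11, 18), (17, 11, 18)  [2]
  a=18..19: none
Total reduced forms: 1 + 2 + 2 + 2 + 4 + 2 + 2 + 4 + 2 + 2 = 23
h = 23

23


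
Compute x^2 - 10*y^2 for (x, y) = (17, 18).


x^2 - d*y^2
= 17^2 - 10*18^2
= 289 - 3240
= -2951

-2951


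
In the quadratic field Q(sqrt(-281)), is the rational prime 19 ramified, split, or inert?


K = Q(sqrt(-281)). Since d mod 4 = 3, disc(K) = -1124.
Check p | disc: -1124 mod 19 = 16.
p does not divide disc. Compute Legendre symbol (d/p):
4^((19-1)/2) mod 19 = 1
(d/p) = 1, so p splits: (p) = P*P' with e=1, f=1, g=2.
Therefore p is split.

split


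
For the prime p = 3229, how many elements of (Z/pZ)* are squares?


For prime p, the number of non-zero quadratic residues is (p-1)/2.
= (3229-1)/2
= 1614

1614


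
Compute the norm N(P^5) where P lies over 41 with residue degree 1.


N(P^a) = p^(a*f)
= 41^(5*1)
= 41^5
= 115856201

115856201


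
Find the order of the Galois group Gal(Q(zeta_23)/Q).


|Gal(Q(zeta_23)/Q)| = phi(23)
= 22

22


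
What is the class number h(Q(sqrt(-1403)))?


K = Q(sqrt(-1403)). d mod 4 = 1, so D = disc(K) = d = -1403
h(K) equals the number of primitive reduced positive-definite forms (a, b, c) = a*x^2 + b*x*y + c*y^2 with b^2 - 4ac = D,
where reduced means |b| <= a <= c, with b >= 0 whenever |b| = a or a = c, and primitive means gcd(a, b, c) = 1.
Reduced forces 3a^2 <= |D| = 1403, so 1 <= a <= 21; b must have the parity of D, and c = (b^2 - D)/(4a) must be an integer >= a.
Enumerate a = 1..21, b in [-a, a]:
  a=1: (1, 1, 351)  [1]
  a=2: none
  a=3: (3, -1, 117), (3, 1, 117)  [2]
  a=4..6: none
  a=7: (7, -5, 51), (7, 5, 51)  [2]
  a=8: none
  a=9: (9, -1, 39), (9, 1, 39)  [2]
  a=10: none
  a=11: (11, -7, 33), (11, 7, 33)  [2]
  a=12: none
  a=13: (13, -1, 27), (13, 1, 27)  [2]
  a=14..16: none
  a=17: (17, -5, 21), (17, 5, 21)  [2]
  a=18..20: none
  a=21: (21, 19, 21)  [1]
Total reduced forms: 1 + 2 + 2 + 2 + 2 + 2 + 2 + 1 = 14
h = 14

14


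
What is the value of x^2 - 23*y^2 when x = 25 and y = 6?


x^2 - d*y^2
= 25^2 - 23*6^2
= 625 - 828
= -203

-203


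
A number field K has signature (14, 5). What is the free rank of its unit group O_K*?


By Dirichlet's unit theorem:
rank = r1 + r2 - 1
= 14 + 5 - 1
= 18

18


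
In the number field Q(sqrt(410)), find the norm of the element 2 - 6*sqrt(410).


N(a + b*sqrt(d)) = a^2 - d*b^2
= (2)^2 - (410)*(-6)^2
= 4 - 14760
= -14756

-14756


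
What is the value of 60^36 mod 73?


p = 73 is prime and the exponent is (p-1)/2 = 36, so by Euler's criterion 60^36 = (60/73) = +1 or -1 mod 73.
Compute by square-and-multiply:
  36 = 32 + 4 (binary 100100)
  Repeated squaring mod 73: 60^1 = 60, 60^2 = 23, 60^4 = 18, 60^8 = 32, 60^16 = 2, 60^32 = 4
  60^36 = 60^32 * 60^4 = 4 * 18 mod 73
    4 * 18 = 72 = 72 mod 73
  60^36 = 72 mod 73
Result 72 = p - 1 = -1 mod 73: 60 is a quadratic non-residue mod 73. As a residue in [0, p-1] the value is 72.
60^36 mod 73 = 72

72


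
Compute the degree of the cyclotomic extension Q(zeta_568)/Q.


The degree equals Euler's totient phi(568).
568 = 2^3 * 71
phi(568) = 280

280


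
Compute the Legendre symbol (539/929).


p = 929 is prime, so compute (539/929) with the reciprocity algorithm (Jacobi-symbol steps: pull out 2s via (2/n), flip via reciprocity, reduce):
  reciprocity: (539/929) -> +(929/539)
  reduce: (390/539)
  pull out 2: (2/539) = -1  (since 539 mod 8 = 3)
  reciprocity: (195/539) -> -(539/195)
  reduce: (149/195)
  reciprocity: (149/195) -> +(195/149)
  reduce: (46/149)
  pull out 2: (2/149) = -1  (since 149 mod 8 = 5)
  reciprocity: (23/149) -> +(149/23)
  reduce: (11/23)
  reciprocity: (11/23) -> -(23/11)
  reduce: (1/11)
  (1/11) = 1
Product of signs = 1
(539/929) = 1

1


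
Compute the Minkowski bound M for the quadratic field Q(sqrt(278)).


d = 278, d mod 4 = 2, so disc(K) = 4d = 1112; |disc(K)| = 1112
Real quadratic field, so n = 2, s = r2 = 0, r1 = 2
M = (n!/n^n) * (4/pi)^s * sqrt(|disc(K)|) = (2!/2^2) * (4/pi)^0 * sqrt(1112)
= 0.5 * 1.000000 * 33.346664
= 16.6733

16.6733


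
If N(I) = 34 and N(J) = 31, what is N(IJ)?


N(IJ) = N(I) * N(J)
= 34 * 31
= 1054

1054


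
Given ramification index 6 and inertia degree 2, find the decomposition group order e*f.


|D_P| = e * f
= 6 * 2
= 12

12


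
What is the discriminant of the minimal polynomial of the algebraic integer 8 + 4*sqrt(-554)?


The element 8 + 4*sqrt(-554) has minimal polynomial:
x^2 - 16*x + 8928
Discriminant = (-16)^2 - 4*(8928)
= 256 - 35712
= -35456

-35456


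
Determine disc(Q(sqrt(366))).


For K = Q(sqrt(d)) with d squarefree: disc(K) = d if d = 1 mod 4, and disc(K) = 4d if d = 2 or 3 mod 4.
Here d = 366, and d mod 4 = 2.
d = 2 mod 4, not 1 (O_K = Z[sqrt(d)]), so disc(K) = 4d = 4 * (366) = 1464

1464


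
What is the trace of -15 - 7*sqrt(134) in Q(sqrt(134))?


Tr(a + b*sqrt(d)) = (a + b*sqrt(d)) + (a - b*sqrt(d)) = 2a
= 2 * (-15)
= -30

-30


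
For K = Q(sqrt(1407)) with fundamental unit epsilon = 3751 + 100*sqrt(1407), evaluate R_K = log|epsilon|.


epsilon = 3751 + 100*sqrt(1407)
= 7501.9999
R = ln(7501.9999)
= 8.9229

8.9229


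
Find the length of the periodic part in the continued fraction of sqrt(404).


Run the CF algorithm for sqrt(404).
a_0 = floor(sqrt(404)) = 20; set m_0=0, q_0=1.
Recurrence: m' = q*a - m,  q' = (d - m'^2)/q,  a' = floor((a_0 + m')/q').
  step 1: m=20, q=4, a=10
  step 2: m=20, q=1, a=40
a_2 = 2*a_0 = 40, so the period closes here.
sqrt(404) = [20; 10, 40]
Period length = 2

2


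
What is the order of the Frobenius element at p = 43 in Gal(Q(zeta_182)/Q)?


The Frobenius at p in Gal(Q(zeta_n)/Q) = (Z/nZ)* is the class of p, so its order is ord_182(43), the smallest k >= 1 with 43^k = 1 mod 182.
n = 182 = 2 * 7 * 13, phi(182) = 72; the order divides phi(n).
Divisors of 72: 1, 2, 3, 4, 6, 8, 9, 12, 18, 24, 36, 72
Repeated squaring mod 182: 43^1 = 43, 43^2 = 29, 43^4 = 113, 43^8 = 29, 43^16 = 113, 43^32 = 29, 43^64 = 113
Test divisors in increasing order:
  k=1: 43^1 = 43 mod 182
  k=2: 43^2 = 29 mod 182
  k=3: 43^3 = 29 * 43 = 155 mod 182
  k=4: 43^4 = 113 mod 182
  k=6: 43^6 = 113 * 29 = 1 mod 182  <- first divisor giving 1
Order = 6

6


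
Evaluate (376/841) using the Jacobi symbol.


Compute (376/841) via quadratic reciprocity:
  pull out 2: (2/841) = +1  (since 841 mod 8 = 1)
  pull out 2: (2/841) = +1  (since 841 mod 8 = 1)
  pull out 2: (2/841) = +1  (since 841 mod 8 = 1)
  reciprocity: (47/841) -> +(841/47)
  reduce: (42/47)
  pull out 2: (2/47) = +1  (since 47 mod 8 = 7)
  reciprocity: (21/47) -> +(47/21)
  reduce: (5/21)
  reciprocity: (5/21) -> +(21/5)
  reduce: (1/5)
  (1/5) = 1
Product of signs = 1

1


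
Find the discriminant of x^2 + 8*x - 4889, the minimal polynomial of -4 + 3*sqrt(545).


The element -4 + 3*sqrt(545) has minimal polynomial:
x^2 + 8*x - 4889
Discriminant = (8)^2 - 4*(-4889)
= 64 + 19556
= 19620

19620


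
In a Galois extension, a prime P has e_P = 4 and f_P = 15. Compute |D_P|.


|D_P| = e * f
= 4 * 15
= 60

60


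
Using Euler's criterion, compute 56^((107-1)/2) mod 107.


p = 107 is prime and the exponent is (p-1)/2 = 53, so by Euler's criterion 56^53 = (56/107) = +1 or -1 mod 107.
Compute by square-and-multiply:
  53 = 32 + 16 + 4 + 1 (binary 110101)
  Repeated squaring mod 107: 56^1 = 56, 56^2 = 33, 56^4 = 19, 56^8 = 40, 56^16 = 102, 56^32 = 25
  56^53 = 56^32 * 56^16 * 56^4 * 56^1 = 25 * 102 * 19 * 56 mod 107
    25 * 102 = 2550 = 89 mod 107
    89 * 19 = 1691 = 86 mod 107
    86 * 56 = 4816 = 1 mod 107
  56^53 = 1 mod 107
Result 1: 56 is a quadratic residue mod 107.
56^53 mod 107 = 1

1


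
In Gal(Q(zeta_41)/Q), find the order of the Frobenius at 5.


The Frobenius at p in Gal(Q(zeta_n)/Q) = (Z/nZ)* is the class of p, so its order is ord_41(5), the smallest k >= 1 with 5^k = 1 mod 41.
n = 41 = 41, phi(41) = 40; the order divides phi(n).
Divisors of 40: 1, 2, 4, 5, 8, 10, 20, 40
Repeated squaring mod 41: 5^1 = 5, 5^2 = 25, 5^4 = 10, 5^8 = 18, 5^16 = 37, 5^32 = 16
Test divisors in increasing order:
  k=1: 5^1 = 5 mod 41
  k=2: 5^2 = 25 mod 41
  k=4: 5^4 = 10 mod 41
  k=5: 5^5 = 10 * 5 = 9 mod 41
  k=8: 5^8 = 18 mod 41
  k=10: 5^10 = 18 * 25 = 40 mod 41
  k=20: 5^20 = 37 * 10 = 1 mod 41  <- first divisor giving 1
Order = 20

20


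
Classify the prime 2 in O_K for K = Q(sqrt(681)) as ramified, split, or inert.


K = Q(sqrt(681)). Since d mod 4 = 1, disc(K) = 681.
Check p | disc: 681 mod 2 = 1.
p=2 does not divide disc (d is 1 mod 4). 2 splits iff d = 1 mod 8.
d mod 8 = 1, so (d/2) = 1.
(d/p) = 1, so p splits: (p) = P*P' with e=1, f=1, g=2.
Therefore p is split.

split


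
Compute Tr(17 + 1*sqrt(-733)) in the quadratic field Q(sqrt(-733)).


Tr(a + b*sqrt(d)) = (a + b*sqrt(d)) + (a - b*sqrt(d)) = 2a
= 2 * (17)
= 34

34


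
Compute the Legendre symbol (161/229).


p = 229 is prime, so compute (161/229) with the reciprocity algorithm (Jacobi-symbol steps: pull out 2s via (2/n), flip via reciprocity, reduce):
  reciprocity: (161/229) -> +(229/161)
  reduce: (68/161)
  pull out 2: (2/161) = +1  (since 161 mod 8 = 1)
  pull out 2: (2/161) = +1  (since 161 mod 8 = 1)
  reciprocity: (17/161) -> +(161/17)
  reduce: (8/17)
  pull out 2: (2/17) = +1  (since 17 mod 8 = 1)
  pull out 2: (2/17) = +1  (since 17 mod 8 = 1)
  pull out 2: (2/17) = +1  (since 17 mod 8 = 1)
  (1/17) = 1
Product of signs = 1
(161/229) = 1

1


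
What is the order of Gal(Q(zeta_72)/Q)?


|Gal(Q(zeta_72)/Q)| = phi(72)
= 24

24


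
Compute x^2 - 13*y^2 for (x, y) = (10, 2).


x^2 - d*y^2
= 10^2 - 13*2^2
= 100 - 52
= 48

48


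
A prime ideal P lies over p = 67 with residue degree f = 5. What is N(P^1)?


N(P^a) = p^(a*f)
= 67^(1*5)
= 67^5
= 1350125107

1350125107


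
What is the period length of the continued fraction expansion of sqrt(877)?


Run the CF algorithm for sqrt(877).
a_0 = floor(sqrt(877)) = 29; set m_0=0, q_0=1.
Recurrence: m' = q*a - m,  q' = (d - m'^2)/q,  a' = floor((a_0 + m')/q').
  step 1: m=29, q=36, a=1
  step 2: m=7, q=23, a=1
  step 3: m=16, q=27, a=1
  step 4: m=11, q=28, a=1
  step 5: m=17, q=21, a=2
  step 6: m=25, q=12, a=4
  step 7: m=23, q=29, a=1
  step 8: m=6, q=29, a=1
  step 9: m=23, q=12, a=4
  step 10: m=25, q=21, a=2
  step 11: m=17, q=28, a=1
  step 12: m=11, q=27, a=1
  step 13: m=16, q=23, a=1
  step 14: m=7, q=36, a=1
  step 15: m=29, q=1, a=58
a_15 = 2*a_0 = 58, so the period closes here.
sqrt(877) = [29; 1, 1, 1, 1, 2, 4, 1, 1, 4, 2, 1, 1, 1, 1, 58]
Period length = 15

15


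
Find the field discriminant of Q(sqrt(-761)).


For K = Q(sqrt(d)) with d squarefree: disc(K) = d if d = 1 mod 4, and disc(K) = 4d if d = 2 or 3 mod 4.
Here d = -761, and d mod 4 = 3.
d = 3 mod 4, not 1 (O_K = Z[sqrt(d)]), so disc(K) = 4d = 4 * (-761) = -3044

-3044


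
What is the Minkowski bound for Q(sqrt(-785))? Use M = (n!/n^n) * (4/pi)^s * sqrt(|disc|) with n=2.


d = -785, d mod 4 = 3, so disc(K) = 4d = -3140; |disc(K)| = 3140
Imaginary quadratic field, so n = 2, s = r2 = 1, r1 = 0
M = (n!/n^n) * (4/pi)^s * sqrt(|disc(K)|) = (2!/2^2) * (4/pi)^1 * sqrt(3140)
= 0.5 * 1.273240 * 56.035703
= 35.6734

35.6734


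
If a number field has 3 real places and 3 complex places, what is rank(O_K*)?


By Dirichlet's unit theorem:
rank = r1 + r2 - 1
= 3 + 3 - 1
= 5

5


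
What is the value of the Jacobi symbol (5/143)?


Compute (5/143) via quadratic reciprocity:
  reciprocity: (5/143) -> +(143/5)
  reduce: (3/5)
  reciprocity: (3/5) -> +(5/3)
  reduce: (2/3)
  pull out 2: (2/3) = -1  (since 3 mod 8 = 3)
  (1/3) = 1
Product of signs = -1

-1


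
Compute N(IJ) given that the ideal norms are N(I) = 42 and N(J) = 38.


N(IJ) = N(I) * N(J)
= 42 * 38
= 1596

1596


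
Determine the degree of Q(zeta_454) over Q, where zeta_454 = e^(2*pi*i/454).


The degree equals Euler's totient phi(454).
454 = 2 * 227
phi(454) = 226

226


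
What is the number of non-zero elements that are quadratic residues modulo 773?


For prime p, the number of non-zero quadratic residues is (p-1)/2.
= (773-1)/2
= 386

386


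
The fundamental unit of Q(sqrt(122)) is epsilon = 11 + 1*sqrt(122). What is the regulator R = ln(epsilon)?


epsilon = 11 + 1*sqrt(122)
= 22.0454
R = ln(22.0454)
= 3.0931

3.0931


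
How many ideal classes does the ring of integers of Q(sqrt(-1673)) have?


K = Q(sqrt(-1673)). d mod 4 = 3, so D = disc(K) = 4d = -6692
h(K) equals the number of primitive reduced positive-definite forms (a, b, c) = a*x^2 + b*x*y + c*y^2 with b^2 - 4ac = D,
where reduced means |b| <= a <= c, with b >= 0 whenever |b| = a or a = c, and primitive means gcd(a, b, c) = 1.
Reduced forces 3a^2 <= |D| = 6692, so 1 <= a <= 47; b must have the parity of D, and c = (b^2 - D)/(4a) must be an integer >= a.
Enumerate a = 1..47, b in [-a, a]:
  a=1: (1, 0, 1673)  [1]
  a=2: (2, 2, 837)  [1]
  a=3: (3, -2, 558), (3, 2, 558)  [2]
  a=4..5: none
  a=6: (6, -2, 279), (6, 2, 279)  [2]
  a=7: (7, 0, 239)  [1]
  a=8: none
  a=9: (9, -2, 186), (9, 2, 186)  [2]
  a=10..12: none
  a=13: (13, -4, 129), (13, 4, 129)  [2]
  a=14: (14, 14, 123)  [1]
  a=15..17: none
  a=18: (18, -2, 93), (18, 2, 93)  [2]
  a=19..20: none
  a=21: (21, -14, 82), (21, 14, 82)  [2]
  a=22: none
  a=23: (23, -22, 78), (23, 22, 78)  [2]
  a=24..25: none
  a=26: (26, -22, 69), (26, 22, 69)  [2]
  a=27: (27, -2, 62), (27, 2, 62)  [2]
  a=28: none
  a=29: (29, -6, 58), (29, 6, 58)  [2]
  a=30: none
  a=31: (31, -2, 54), (31, 2, 54)  [2]
  a=32..38: none
  a=39: (39, -22, 46), (39, -4, 43), (39, 4, 43), (39, 22, 46)  [4]
  a=40: none
  a=41: (41, -14, 42), (41, 14, 42)  [2]
  a=42..47: none
Total reduced forms: 1 + 1 + 2 + 2 + 1 + 2 + 2 + 1 + 2 + 2 + 2 + 2 + 2 + 2 + 2 + 4 + 2 = 32
h = 32

32


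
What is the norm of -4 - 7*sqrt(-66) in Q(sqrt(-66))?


N(a + b*sqrt(d)) = a^2 - d*b^2
= (-4)^2 - (-66)*(-7)^2
= 16 + 3234
= 3250

3250


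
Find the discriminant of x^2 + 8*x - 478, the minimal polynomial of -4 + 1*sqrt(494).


The element -4 + 1*sqrt(494) has minimal polynomial:
x^2 + 8*x - 478
Discriminant = (8)^2 - 4*(-478)
= 64 + 1912
= 1976

1976


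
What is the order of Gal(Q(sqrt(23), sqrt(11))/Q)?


The 2 square roots of distinct primes are multiplicatively independent over Q,
so [K:Q] = 2^2 and Gal(K/Q) is isomorphic to (Z/2Z)^2.
|Gal| = 2^2 = 4

4


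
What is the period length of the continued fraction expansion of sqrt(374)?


Run the CF algorithm for sqrt(374).
a_0 = floor(sqrt(374)) = 19; set m_0=0, q_0=1.
Recurrence: m' = q*a - m,  q' = (d - m'^2)/q,  a' = floor((a_0 + m')/q').
  step 1: m=19, q=13, a=2
  step 2: m=7, q=25, a=1
  step 3: m=18, q=2, a=18
  step 4: m=18, q=25, a=1
  step 5: m=7, q=13, a=2
  step 6: m=19, q=1, a=38
a_6 = 2*a_0 = 38, so the period closes here.
sqrt(374) = [19; 2, 1, 18, 1, 2, 38]
Period length = 6

6


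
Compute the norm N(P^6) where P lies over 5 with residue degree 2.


N(P^a) = p^(a*f)
= 5^(6*2)
= 5^12
= 244140625

244140625


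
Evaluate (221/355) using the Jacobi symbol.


Compute (221/355) via quadratic reciprocity:
  reciprocity: (221/355) -> +(355/221)
  reduce: (134/221)
  pull out 2: (2/221) = -1  (since 221 mod 8 = 5)
  reciprocity: (67/221) -> +(221/67)
  reduce: (20/67)
  pull out 2: (2/67) = -1  (since 67 mod 8 = 3)
  pull out 2: (2/67) = -1  (since 67 mod 8 = 3)
  reciprocity: (5/67) -> +(67/5)
  reduce: (2/5)
  pull out 2: (2/5) = -1  (since 5 mod 8 = 5)
  (1/5) = 1
Product of signs = 1

1


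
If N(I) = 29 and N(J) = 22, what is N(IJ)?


N(IJ) = N(I) * N(J)
= 29 * 22
= 638

638


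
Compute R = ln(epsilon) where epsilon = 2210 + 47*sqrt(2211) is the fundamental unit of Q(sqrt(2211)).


epsilon = 2210 + 47*sqrt(2211)
= 4419.9998
R = ln(4419.9998)
= 8.3939

8.3939


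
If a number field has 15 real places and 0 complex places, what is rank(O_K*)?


By Dirichlet's unit theorem:
rank = r1 + r2 - 1
= 15 + 0 - 1
= 14

14
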